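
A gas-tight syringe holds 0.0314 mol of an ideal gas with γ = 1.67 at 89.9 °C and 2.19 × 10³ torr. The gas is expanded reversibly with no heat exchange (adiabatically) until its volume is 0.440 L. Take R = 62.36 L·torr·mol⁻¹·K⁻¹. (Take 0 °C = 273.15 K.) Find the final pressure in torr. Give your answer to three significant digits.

Convert: T₁ = 363.0 K.
From PV = nRT: V₁ = nRT₁/P₁ = 0.3246 L.
Reversible adiabatic, γ = 1.67: T₂ = T₁·(V₁/V₂)^(γ−1) = 296.1 K; P₂ = P₁·(V₁/V₂)^γ = 1318 torr.

P₂ ≈ 1.32e+03 torr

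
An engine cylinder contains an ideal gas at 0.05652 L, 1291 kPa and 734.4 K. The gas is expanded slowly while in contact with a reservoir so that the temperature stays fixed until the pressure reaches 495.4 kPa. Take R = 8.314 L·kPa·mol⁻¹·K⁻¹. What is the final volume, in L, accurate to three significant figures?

V₂ ≈ 0.147 L

Isothermal, so P V is constant: T₂ = T₁; V₂ = V₁·(P₁/P₂) = 0.1473 L.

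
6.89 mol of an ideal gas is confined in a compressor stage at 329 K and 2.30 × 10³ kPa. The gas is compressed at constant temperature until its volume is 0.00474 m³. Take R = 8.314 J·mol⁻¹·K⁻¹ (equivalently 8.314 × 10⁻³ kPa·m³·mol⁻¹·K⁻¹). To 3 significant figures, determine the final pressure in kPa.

P₂ ≈ 3.98e+03 kPa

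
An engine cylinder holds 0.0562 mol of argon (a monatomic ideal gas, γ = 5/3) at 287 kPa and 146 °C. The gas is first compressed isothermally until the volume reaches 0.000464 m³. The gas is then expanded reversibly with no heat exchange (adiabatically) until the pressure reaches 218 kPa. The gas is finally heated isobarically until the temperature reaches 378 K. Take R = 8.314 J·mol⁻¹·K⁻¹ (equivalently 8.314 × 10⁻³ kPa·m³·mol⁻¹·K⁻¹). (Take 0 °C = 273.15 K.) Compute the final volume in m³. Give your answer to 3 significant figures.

Convert: T₁ = 419.1 K.
From PV = nRT: V₁ = nRT₁/P₁ = 0.0006824 m³.
Isothermal, so P V is constant: T₂ = T₁; P₂ = P₁·(V₁/V₂) = 422.1 kPa.
Reversible adiabatic, γ = 5/3: T₃ = T₂·(P₃/P₂)^((γ−1)/γ) = 321.8 K; V₃ = V₂·(P₂/P₃)^(1/γ) = 0.0006897 m³.
Isobaric, so V/T is constant: P₄ = P₃; V₄ = V₃·(T₄/T₃) = 0.0008102 m³.

V₄ ≈ 0.000810 m³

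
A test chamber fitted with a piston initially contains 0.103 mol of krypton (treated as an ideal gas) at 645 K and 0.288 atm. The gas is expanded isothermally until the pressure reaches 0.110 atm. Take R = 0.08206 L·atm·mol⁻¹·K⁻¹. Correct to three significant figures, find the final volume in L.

From PV = nRT: V₁ = nRT₁/P₁ = 18.93 L.
T constant ⇒ Boyle's law P V = const: T₂ = T₁; V₂ = V₁·(P₁/P₂) = 49.56 L.

V₂ ≈ 49.6 L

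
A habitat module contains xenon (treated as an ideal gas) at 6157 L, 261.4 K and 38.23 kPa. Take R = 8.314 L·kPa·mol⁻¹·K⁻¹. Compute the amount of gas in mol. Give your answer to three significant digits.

n ≈ 108 mol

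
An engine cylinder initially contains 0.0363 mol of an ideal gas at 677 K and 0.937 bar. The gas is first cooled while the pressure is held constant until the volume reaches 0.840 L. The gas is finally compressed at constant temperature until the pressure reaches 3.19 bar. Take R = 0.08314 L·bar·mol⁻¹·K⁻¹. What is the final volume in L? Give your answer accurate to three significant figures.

V₃ ≈ 0.247 L

From PV = nRT: V₁ = nRT₁/P₁ = 2.181 L.
P constant ⇒ V ∝ T: P₂ = P₁; T₂ = T₁·(V₂/V₁) = 260.8 K.
Isothermal, so P V is constant: T₃ = T₂; V₃ = V₂·(P₂/P₃) = 0.2467 L.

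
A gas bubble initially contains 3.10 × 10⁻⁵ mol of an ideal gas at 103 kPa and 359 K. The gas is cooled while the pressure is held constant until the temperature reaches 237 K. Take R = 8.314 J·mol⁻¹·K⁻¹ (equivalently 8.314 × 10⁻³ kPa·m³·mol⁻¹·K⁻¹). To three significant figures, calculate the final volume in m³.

From PV = nRT: V₁ = nRT₁/P₁ = 8.983e-07 m³.
P constant ⇒ V ∝ T: P₂ = P₁; V₂ = V₁·(T₂/T₁) = 5.930e-07 m³.

V₂ ≈ 5.93e-07 m³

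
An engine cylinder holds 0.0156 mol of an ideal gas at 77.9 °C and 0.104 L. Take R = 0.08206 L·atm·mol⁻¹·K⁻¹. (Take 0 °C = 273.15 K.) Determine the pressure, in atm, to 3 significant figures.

Convert: T = 351.05 K.
PV = nRT ⇒ P = nRT/V = (0.0156 × 0.08206 × 351.05) / 0.104

P ≈ 4.32 atm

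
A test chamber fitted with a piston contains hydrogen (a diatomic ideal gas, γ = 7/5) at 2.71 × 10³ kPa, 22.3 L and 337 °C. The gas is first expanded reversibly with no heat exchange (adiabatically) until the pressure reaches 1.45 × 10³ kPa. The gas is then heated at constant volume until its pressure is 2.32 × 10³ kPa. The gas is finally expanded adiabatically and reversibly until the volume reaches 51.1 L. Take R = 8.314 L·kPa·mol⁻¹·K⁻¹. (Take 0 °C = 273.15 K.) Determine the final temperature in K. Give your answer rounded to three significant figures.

T₄ ≈ 701 K

Convert: T₁ = 610.1 K.
Reversible adiabatic, γ = 7/5: T₂ = T₁·(P₂/P₁)^((γ−1)/γ) = 510.3 K; V₂ = V₁·(P₁/P₂)^(1/γ) = 34.86 L.
Isochoric, so P/T is constant: V₃ = V₂; T₃ = T₂·(P₃/P₂) = 816.5 K.
Adiabatic (γ = 7/5), T V^(γ−1) and P V^γ constant: T₄ = T₃·(V₃/V₄)^(γ−1) = 700.7 K; P₄ = P₃·(V₃/V₄)^γ = 1358 kPa.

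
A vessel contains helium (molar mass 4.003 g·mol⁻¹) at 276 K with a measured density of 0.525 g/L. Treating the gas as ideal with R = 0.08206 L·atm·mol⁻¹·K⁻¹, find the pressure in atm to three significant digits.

ρ = PM/(RT) ⇒ P = ρRT/M = (0.525 × 0.08206 × 276.0) / 4.003

P ≈ 2.97 atm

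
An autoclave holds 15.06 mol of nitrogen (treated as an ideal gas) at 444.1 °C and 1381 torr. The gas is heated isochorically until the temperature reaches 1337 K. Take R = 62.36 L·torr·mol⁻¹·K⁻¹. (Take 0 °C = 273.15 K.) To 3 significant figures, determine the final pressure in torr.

Convert: T₁ = 717.2 K.
From PV = nRT: V₁ = nRT₁/P₁ = 487.8 L.
V constant ⇒ P ∝ T: V₂ = V₁; P₂ = P₁·(T₂/T₁) = 2574 torr.

P₂ ≈ 2.57e+03 torr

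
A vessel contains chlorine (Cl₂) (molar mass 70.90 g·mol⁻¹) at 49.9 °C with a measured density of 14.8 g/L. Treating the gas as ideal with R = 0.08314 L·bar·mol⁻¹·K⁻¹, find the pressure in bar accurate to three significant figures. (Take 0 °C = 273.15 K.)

P ≈ 5.61 bar

ρ = PM/(RT) ⇒ P = ρRT/M = (14.8 × 0.08314 × 323.0) / 70.90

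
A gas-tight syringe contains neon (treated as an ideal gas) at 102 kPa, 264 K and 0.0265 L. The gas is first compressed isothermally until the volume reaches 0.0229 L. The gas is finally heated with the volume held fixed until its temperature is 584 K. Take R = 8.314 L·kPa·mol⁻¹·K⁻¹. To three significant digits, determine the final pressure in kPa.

T constant ⇒ Boyle's law P V = const: T₂ = T₁; P₂ = P₁·(V₁/V₂) = 118.0 kPa.
Isochoric, so P/T is constant: V₃ = V₂; P₃ = P₂·(T₃/T₂) = 261.1 kPa.

P₃ ≈ 261 kPa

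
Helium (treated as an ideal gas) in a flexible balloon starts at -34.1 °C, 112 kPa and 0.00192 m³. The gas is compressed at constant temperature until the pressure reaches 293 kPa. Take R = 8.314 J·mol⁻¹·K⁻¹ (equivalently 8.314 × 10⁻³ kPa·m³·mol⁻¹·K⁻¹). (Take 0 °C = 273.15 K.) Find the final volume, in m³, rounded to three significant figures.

V₂ ≈ 0.000734 m³

Convert: T₁ = 239.0 K.
T constant ⇒ Boyle's law P V = const: T₂ = T₁; V₂ = V₁·(P₁/P₂) = 0.0007339 m³.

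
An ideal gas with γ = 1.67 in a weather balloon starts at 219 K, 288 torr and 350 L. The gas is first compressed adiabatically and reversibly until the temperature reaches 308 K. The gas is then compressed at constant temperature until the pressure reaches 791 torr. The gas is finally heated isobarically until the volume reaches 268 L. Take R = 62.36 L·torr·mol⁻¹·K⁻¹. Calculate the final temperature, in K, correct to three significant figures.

T₄ ≈ 461 K

Reversible adiabatic, γ = 1.67: P₂ = P₁·(T₂/T₁)^(γ/(γ−1)) = 673.8 torr; V₂ = V₁·(T₁/T₂)^(1/(γ−1)) = 210.4 L.
Isothermal, so P V is constant: T₃ = T₂; V₃ = V₂·(P₂/P₃) = 179.2 L.
Isobaric, so V/T is constant: P₄ = P₃; T₄ = T₃·(V₄/V₃) = 460.6 K.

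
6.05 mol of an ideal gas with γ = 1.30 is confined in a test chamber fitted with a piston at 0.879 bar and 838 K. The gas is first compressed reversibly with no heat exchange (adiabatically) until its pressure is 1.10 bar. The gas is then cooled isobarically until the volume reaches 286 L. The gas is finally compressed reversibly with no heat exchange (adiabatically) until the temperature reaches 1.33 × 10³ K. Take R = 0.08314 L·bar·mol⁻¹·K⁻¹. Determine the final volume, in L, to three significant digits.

From PV = nRT: V₁ = nRT₁/P₁ = 479.5 L.
Adiabatic (γ = 1.30), T V^(γ−1) and P V^γ constant: T₂ = T₁·(P₂/P₁)^((γ−1)/γ) = 882.5 K; V₂ = V₁·(P₁/P₂)^(1/γ) = 403.5 L.
P constant ⇒ V ∝ T: P₃ = P₂; T₃ = T₂·(V₃/V₂) = 625.5 K.
Adiabatic (γ = 1.30), T V^(γ−1) and P V^γ constant: P₄ = P₃·(T₄/T₃)^(γ/(γ−1)) = 28.92 bar; V₄ = V₃·(T₃/T₄)^(1/(γ−1)) = 23.13 L.

V₄ ≈ 23.1 L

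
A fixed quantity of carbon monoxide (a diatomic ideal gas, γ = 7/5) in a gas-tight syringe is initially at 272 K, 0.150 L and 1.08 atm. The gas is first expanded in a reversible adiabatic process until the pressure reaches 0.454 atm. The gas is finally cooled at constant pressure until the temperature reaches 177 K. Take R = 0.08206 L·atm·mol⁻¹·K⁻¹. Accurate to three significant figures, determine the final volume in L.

V₃ ≈ 0.232 L

Reversible adiabatic, γ = 7/5: T₂ = T₁·(P₂/P₁)^((γ−1)/γ) = 212.3 K; V₂ = V₁·(P₁/P₂)^(1/γ) = 0.2786 L.
Isobaric, so V/T is constant: P₃ = P₂; V₃ = V₂·(T₃/T₂) = 0.2322 L.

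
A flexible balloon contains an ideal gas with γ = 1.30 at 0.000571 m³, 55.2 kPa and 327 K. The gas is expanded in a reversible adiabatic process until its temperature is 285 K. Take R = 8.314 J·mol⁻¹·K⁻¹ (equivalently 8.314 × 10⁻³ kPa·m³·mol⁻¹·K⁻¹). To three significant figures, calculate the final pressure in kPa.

Adiabatic (γ = 1.30), T V^(γ−1) and P V^γ constant: P₂ = P₁·(T₂/T₁)^(γ/(γ−1)) = 30.42 kPa; V₂ = V₁·(T₁/T₂)^(1/(γ−1)) = 0.0009029 m³.

P₂ ≈ 30.4 kPa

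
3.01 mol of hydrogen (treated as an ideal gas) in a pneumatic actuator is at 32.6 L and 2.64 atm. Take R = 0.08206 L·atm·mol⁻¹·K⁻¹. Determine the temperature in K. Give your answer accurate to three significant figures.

T ≈ 348 K

PV = nRT ⇒ T = PV/(nR) = (2.64 × 32.6) / (3.01 × 0.08206)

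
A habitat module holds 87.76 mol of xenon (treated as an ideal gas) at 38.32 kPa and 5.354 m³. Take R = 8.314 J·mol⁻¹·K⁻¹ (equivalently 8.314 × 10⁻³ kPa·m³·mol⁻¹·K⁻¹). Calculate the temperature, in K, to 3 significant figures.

PV = nRT ⇒ T = PV/(nR) = (38.32 × 5.354) / (87.76 × 8.314 × 10⁻³)

T ≈ 281 K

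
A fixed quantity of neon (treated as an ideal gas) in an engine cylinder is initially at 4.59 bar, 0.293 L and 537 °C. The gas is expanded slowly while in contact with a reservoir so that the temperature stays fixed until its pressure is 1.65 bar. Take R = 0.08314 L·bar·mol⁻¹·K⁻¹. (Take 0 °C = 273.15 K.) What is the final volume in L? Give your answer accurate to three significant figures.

V₂ ≈ 0.815 L

Convert: T₁ = 810.1 K.
Isothermal, so P V is constant: T₂ = T₁; V₂ = V₁·(P₁/P₂) = 0.8151 L.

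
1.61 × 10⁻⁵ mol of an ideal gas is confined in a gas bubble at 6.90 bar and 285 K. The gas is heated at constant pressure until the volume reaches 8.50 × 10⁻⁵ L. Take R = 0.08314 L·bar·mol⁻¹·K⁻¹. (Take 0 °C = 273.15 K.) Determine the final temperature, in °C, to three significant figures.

From PV = nRT: V₁ = nRT₁/P₁ = 5.529e-05 L.
P constant ⇒ V ∝ T: P₂ = P₁; T₂ = T₁·(V₂/V₁) = 438.2 K.

T₂ ≈ 165 °C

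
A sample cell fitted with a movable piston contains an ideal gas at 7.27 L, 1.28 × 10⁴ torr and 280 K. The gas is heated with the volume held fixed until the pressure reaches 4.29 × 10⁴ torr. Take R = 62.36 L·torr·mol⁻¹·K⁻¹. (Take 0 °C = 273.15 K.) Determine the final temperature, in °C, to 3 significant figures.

T₂ ≈ 665 °C

V constant ⇒ P ∝ T: V₂ = V₁; T₂ = T₁·(P₂/P₁) = 938.4 K.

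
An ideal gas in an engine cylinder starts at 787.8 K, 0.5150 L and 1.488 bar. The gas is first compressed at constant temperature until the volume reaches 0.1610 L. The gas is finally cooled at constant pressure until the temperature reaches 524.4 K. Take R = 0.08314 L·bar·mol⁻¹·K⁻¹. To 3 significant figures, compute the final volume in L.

T constant ⇒ Boyle's law P V = const: T₂ = T₁; P₂ = P₁·(V₁/V₂) = 4.760 bar.
Isobaric, so V/T is constant: P₃ = P₂; V₃ = V₂·(T₃/T₂) = 0.1072 L.

V₃ ≈ 0.107 L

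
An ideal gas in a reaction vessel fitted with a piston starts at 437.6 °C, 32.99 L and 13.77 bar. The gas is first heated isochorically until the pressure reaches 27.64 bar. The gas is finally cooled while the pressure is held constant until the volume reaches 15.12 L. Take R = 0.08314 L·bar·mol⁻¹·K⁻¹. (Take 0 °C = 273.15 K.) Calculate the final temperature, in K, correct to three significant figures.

T₃ ≈ 654 K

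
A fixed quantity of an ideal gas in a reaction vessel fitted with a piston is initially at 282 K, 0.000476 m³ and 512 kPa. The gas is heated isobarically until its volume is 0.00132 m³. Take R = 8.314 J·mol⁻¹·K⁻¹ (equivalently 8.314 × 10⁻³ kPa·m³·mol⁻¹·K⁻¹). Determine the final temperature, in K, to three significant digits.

T₂ ≈ 782 K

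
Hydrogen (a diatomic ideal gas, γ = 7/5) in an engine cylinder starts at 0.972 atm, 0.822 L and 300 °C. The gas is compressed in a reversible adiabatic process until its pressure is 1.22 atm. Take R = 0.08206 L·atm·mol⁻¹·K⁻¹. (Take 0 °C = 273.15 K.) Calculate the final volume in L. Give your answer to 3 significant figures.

Convert: T₁ = 573.1 K.
Adiabatic (γ = 7/5), T V^(γ−1) and P V^γ constant: T₂ = T₁·(P₂/P₁)^((γ−1)/γ) = 611.6 K; V₂ = V₁·(P₁/P₂)^(1/γ) = 0.6988 L.

V₂ ≈ 0.699 L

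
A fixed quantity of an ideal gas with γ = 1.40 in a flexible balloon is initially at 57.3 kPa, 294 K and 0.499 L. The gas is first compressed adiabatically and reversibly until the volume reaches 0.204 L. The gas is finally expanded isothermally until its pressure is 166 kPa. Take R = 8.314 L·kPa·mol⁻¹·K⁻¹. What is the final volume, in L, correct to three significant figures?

Adiabatic (γ = 1.40), T V^(γ−1) and P V^γ constant: T₂ = T₁·(V₁/V₂)^(γ−1) = 420.5 K; P₂ = P₁·(V₁/V₂)^γ = 200.5 kPa.
Isothermal, so P V is constant: T₃ = T₂; V₃ = V₂·(P₂/P₃) = 0.2463 L.

V₃ ≈ 0.246 L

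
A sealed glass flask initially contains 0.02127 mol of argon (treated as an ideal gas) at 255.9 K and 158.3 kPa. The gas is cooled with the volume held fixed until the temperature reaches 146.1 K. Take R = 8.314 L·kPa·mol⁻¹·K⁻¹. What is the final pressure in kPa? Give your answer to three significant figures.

P₂ ≈ 90.4 kPa

From PV = nRT: V₁ = nRT₁/P₁ = 0.2859 L.
Isochoric, so P/T is constant: V₂ = V₁; P₂ = P₁·(T₂/T₁) = 90.38 kPa.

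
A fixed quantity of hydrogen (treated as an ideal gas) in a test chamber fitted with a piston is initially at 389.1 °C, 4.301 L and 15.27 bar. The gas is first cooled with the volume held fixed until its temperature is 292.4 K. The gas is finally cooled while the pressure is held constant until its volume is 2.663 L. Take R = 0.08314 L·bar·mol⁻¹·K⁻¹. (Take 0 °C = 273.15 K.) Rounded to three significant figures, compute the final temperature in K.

T₃ ≈ 181 K

Convert: T₁ = 662.2 K.
Isochoric, so P/T is constant: V₂ = V₁; P₂ = P₁·(T₂/T₁) = 6.742 bar.
Isobaric, so V/T is constant: P₃ = P₂; T₃ = T₂·(V₃/V₂) = 181.0 K.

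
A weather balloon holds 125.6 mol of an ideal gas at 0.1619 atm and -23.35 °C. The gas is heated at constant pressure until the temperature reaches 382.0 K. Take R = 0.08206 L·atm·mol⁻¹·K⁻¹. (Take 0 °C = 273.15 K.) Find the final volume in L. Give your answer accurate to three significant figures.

V₂ ≈ 2.43e+04 L

Convert: T₁ = 249.8 K.
From PV = nRT: V₁ = nRT₁/P₁ = 1.590e+04 L.
P constant ⇒ V ∝ T: P₂ = P₁; V₂ = V₁·(T₂/T₁) = 2.432e+04 L.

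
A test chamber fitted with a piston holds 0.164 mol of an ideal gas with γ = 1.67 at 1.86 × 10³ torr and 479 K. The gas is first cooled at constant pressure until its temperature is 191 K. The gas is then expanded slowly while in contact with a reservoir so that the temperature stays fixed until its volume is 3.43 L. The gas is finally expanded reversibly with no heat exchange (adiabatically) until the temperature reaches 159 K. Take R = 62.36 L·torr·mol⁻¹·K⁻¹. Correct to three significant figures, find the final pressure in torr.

P₄ ≈ 361 torr

From PV = nRT: V₁ = nRT₁/P₁ = 2.634 L.
P constant ⇒ V ∝ T: P₂ = P₁; V₂ = V₁·(T₂/T₁) = 1.050 L.
Isothermal, so P V is constant: T₃ = T₂; P₃ = P₂·(V₂/V₃) = 569.5 torr.
Reversible adiabatic, γ = 1.67: P₄ = P₃·(T₄/T₃)^(γ/(γ−1)) = 360.6 torr; V₄ = V₃·(T₃/T₄)^(1/(γ−1)) = 4.510 L.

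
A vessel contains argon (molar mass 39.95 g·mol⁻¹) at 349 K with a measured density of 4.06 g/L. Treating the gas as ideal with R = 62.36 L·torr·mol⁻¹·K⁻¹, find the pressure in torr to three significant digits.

ρ = PM/(RT) ⇒ P = ρRT/M = (4.06 × 62.36 × 349.0) / 39.95

P ≈ 2.21e+03 torr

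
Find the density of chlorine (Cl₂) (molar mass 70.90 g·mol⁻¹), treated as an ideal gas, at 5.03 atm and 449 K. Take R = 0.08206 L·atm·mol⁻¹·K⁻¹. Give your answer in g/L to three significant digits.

ρ = PM/(RT) = (5.03 × 70.90) / (0.08206 × 449.0)

ρ ≈ 9.68 g/L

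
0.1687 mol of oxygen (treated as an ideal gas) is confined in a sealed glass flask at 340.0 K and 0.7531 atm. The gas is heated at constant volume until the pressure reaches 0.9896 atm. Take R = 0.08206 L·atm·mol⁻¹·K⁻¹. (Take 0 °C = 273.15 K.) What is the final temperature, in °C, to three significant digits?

T₂ ≈ 174 °C

From PV = nRT: V₁ = nRT₁/P₁ = 6.250 L.
Isochoric, so P/T is constant: V₂ = V₁; T₂ = T₁·(P₂/P₁) = 446.8 K.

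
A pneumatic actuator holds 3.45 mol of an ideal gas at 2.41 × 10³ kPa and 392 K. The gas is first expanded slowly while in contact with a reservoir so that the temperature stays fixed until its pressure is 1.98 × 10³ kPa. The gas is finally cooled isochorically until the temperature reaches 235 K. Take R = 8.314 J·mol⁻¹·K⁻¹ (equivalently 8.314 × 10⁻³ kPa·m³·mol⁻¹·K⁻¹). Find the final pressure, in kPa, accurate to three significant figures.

From PV = nRT: V₁ = nRT₁/P₁ = 0.004665 m³.
Isothermal, so P V is constant: T₂ = T₁; V₂ = V₁·(P₁/P₂) = 0.005679 m³.
V constant ⇒ P ∝ T: V₃ = V₂; P₃ = P₂·(T₃/T₂) = 1187 kPa.

P₃ ≈ 1.19e+03 kPa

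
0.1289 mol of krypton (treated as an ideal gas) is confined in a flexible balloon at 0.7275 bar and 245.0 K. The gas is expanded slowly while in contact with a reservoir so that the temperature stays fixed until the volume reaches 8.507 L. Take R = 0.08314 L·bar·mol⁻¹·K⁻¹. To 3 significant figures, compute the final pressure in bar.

P₂ ≈ 0.309 bar

From PV = nRT: V₁ = nRT₁/P₁ = 3.609 L.
T constant ⇒ Boyle's law P V = const: T₂ = T₁; P₂ = P₁·(V₁/V₂) = 0.3086 bar.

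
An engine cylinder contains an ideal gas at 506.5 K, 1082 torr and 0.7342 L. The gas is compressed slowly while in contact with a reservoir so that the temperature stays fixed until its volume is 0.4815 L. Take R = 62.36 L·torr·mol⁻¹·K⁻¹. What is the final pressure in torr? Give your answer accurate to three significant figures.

T constant ⇒ Boyle's law P V = const: T₂ = T₁; P₂ = P₁·(V₁/V₂) = 1650 torr.

P₂ ≈ 1.65e+03 torr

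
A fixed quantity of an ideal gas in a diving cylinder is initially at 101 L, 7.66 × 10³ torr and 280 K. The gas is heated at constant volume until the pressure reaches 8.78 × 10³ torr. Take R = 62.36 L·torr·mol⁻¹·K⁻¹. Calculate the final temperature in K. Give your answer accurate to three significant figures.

Isochoric, so P/T is constant: V₂ = V₁; T₂ = T₁·(P₂/P₁) = 320.9 K.

T₂ ≈ 321 K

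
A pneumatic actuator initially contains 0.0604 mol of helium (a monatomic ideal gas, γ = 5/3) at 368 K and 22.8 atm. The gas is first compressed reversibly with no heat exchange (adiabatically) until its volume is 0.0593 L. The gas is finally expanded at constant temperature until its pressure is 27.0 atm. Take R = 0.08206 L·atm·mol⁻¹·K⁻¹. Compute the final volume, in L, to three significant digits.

From PV = nRT: V₁ = nRT₁/P₁ = 0.08000 L.
Reversible adiabatic, γ = 5/3: T₂ = T₁·(V₁/V₂)^(γ−1) = 449.3 K; P₂ = P₁·(V₁/V₂)^γ = 37.55 atm.
Isothermal, so P V is constant: T₃ = T₂; V₃ = V₂·(P₂/P₃) = 0.08248 L.

V₃ ≈ 0.0825 L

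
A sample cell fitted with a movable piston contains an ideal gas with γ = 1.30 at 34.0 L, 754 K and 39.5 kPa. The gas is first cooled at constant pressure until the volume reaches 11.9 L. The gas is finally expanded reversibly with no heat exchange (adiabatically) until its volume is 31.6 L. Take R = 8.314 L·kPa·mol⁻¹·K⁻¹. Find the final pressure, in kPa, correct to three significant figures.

P₃ ≈ 11.1 kPa

Isobaric, so V/T is constant: P₂ = P₁; T₂ = T₁·(V₂/V₁) = 263.9 K.
Adiabatic (γ = 1.30), T V^(γ−1) and P V^γ constant: T₃ = T₂·(V₂/V₃)^(γ−1) = 196.9 K; P₃ = P₂·(V₂/V₃)^γ = 11.10 kPa.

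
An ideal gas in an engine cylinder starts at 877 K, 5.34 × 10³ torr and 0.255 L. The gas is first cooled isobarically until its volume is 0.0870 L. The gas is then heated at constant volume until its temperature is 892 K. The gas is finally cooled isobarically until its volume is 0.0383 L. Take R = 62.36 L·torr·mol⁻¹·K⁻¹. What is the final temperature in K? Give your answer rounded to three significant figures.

P constant ⇒ V ∝ T: P₂ = P₁; T₂ = T₁·(V₂/V₁) = 299.2 K.
V constant ⇒ P ∝ T: V₃ = V₂; P₃ = P₂·(T₃/T₂) = 1.592e+04 torr.
Isobaric, so V/T is constant: P₄ = P₃; T₄ = T₃·(V₄/V₃) = 392.7 K.

T₄ ≈ 393 K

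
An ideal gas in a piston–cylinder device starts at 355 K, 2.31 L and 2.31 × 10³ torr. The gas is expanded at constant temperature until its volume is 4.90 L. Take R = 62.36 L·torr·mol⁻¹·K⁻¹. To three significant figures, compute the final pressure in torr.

T constant ⇒ Boyle's law P V = const: T₂ = T₁; P₂ = P₁·(V₁/V₂) = 1089 torr.

P₂ ≈ 1.09e+03 torr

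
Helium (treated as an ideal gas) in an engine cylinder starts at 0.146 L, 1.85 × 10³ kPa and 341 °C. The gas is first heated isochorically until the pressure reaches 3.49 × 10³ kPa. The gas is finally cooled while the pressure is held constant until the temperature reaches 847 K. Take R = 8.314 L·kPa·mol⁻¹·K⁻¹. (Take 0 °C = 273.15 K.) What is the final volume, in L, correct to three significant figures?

V₃ ≈ 0.107 L

Convert: T₁ = 614.1 K.
V constant ⇒ P ∝ T: V₂ = V₁; T₂ = T₁·(P₂/P₁) = 1159 K.
P constant ⇒ V ∝ T: P₃ = P₂; V₃ = V₂·(T₃/T₂) = 0.1067 L.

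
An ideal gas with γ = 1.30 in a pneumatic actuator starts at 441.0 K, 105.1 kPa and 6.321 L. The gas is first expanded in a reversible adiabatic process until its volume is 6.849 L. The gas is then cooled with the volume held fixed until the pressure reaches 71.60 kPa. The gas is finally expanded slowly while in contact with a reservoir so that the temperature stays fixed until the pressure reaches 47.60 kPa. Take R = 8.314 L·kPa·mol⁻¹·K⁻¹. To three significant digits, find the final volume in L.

V₄ ≈ 10.3 L

Adiabatic (γ = 1.30), T V^(γ−1) and P V^γ constant: T₂ = T₁·(V₁/V₂)^(γ−1) = 430.5 K; P₂ = P₁·(V₁/V₂)^γ = 94.69 kPa.
Isochoric, so P/T is constant: V₃ = V₂; T₃ = T₂·(P₃/P₂) = 325.5 K.
Isothermal, so P V is constant: T₄ = T₃; V₄ = V₃·(P₃/P₄) = 10.30 L.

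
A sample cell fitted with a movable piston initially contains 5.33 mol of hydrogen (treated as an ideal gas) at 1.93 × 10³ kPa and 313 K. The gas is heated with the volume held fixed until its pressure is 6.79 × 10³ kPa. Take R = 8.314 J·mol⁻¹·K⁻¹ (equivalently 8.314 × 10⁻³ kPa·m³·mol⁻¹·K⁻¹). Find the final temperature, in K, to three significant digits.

From PV = nRT: V₁ = nRT₁/P₁ = 0.007187 m³.
V constant ⇒ P ∝ T: V₂ = V₁; T₂ = T₁·(P₂/P₁) = 1101 K.

T₂ ≈ 1.10e+03 K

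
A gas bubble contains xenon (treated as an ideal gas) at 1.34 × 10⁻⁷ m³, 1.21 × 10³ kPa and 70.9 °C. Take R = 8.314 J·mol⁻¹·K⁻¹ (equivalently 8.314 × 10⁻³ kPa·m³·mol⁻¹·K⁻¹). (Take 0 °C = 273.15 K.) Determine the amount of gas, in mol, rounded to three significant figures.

n ≈ 5.67e-05 mol

Convert: T = 344.05 K.
PV = nRT ⇒ n = PV/(RT) = (1.21e+03 × 1.34e-07) / (8.314 × 10⁻³ × 344.05)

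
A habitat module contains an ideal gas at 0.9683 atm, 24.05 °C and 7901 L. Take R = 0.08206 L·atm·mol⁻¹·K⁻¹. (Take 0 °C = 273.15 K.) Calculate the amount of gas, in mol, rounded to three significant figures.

n ≈ 314 mol

Convert: T = 297.20 K.
PV = nRT ⇒ n = PV/(RT) = (0.9683 × 7901) / (0.08206 × 297.20)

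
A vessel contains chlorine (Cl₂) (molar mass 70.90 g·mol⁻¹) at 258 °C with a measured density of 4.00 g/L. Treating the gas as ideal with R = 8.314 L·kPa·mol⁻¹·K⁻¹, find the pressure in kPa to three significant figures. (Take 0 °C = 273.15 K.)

P ≈ 249 kPa

ρ = PM/(RT) ⇒ P = ρRT/M = (4.00 × 8.314 × 531.1) / 70.90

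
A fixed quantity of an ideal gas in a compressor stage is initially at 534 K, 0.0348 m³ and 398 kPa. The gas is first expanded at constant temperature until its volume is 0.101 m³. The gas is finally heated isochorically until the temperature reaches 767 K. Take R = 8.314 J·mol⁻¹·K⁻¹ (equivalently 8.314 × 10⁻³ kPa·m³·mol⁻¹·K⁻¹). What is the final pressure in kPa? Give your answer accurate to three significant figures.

P₃ ≈ 197 kPa

Isothermal, so P V is constant: T₂ = T₁; P₂ = P₁·(V₁/V₂) = 137.1 kPa.
Isochoric, so P/T is constant: V₃ = V₂; P₃ = P₂·(T₃/T₂) = 197.0 kPa.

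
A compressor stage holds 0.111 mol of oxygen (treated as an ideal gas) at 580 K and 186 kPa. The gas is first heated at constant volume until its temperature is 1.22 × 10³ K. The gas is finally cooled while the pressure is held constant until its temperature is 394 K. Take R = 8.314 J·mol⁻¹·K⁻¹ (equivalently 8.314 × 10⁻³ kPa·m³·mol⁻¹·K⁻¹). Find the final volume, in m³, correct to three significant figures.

V₃ ≈ 0.000929 m³

From PV = nRT: V₁ = nRT₁/P₁ = 0.002878 m³.
V constant ⇒ P ∝ T: V₂ = V₁; P₂ = P₁·(T₂/T₁) = 391.2 kPa.
P constant ⇒ V ∝ T: P₃ = P₂; V₃ = V₂·(T₃/T₂) = 0.0009294 m³.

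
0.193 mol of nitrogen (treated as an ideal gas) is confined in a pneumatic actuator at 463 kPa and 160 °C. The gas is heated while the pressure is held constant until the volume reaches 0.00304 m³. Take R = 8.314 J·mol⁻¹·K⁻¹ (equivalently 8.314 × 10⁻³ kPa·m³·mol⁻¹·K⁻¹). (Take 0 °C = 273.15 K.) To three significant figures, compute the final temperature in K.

T₂ ≈ 877 K

Convert: T₁ = 433.1 K.
From PV = nRT: V₁ = nRT₁/P₁ = 0.001501 m³.
P constant ⇒ V ∝ T: P₂ = P₁; T₂ = T₁·(V₂/V₁) = 877.2 K.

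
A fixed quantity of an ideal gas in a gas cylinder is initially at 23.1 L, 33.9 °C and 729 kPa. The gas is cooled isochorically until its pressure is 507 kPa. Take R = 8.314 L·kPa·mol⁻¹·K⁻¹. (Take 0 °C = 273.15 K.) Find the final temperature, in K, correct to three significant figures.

T₂ ≈ 214 K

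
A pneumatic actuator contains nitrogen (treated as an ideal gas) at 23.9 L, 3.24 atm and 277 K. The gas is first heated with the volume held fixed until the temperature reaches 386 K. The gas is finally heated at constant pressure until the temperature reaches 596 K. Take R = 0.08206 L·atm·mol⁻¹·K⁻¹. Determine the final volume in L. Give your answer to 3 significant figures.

V₃ ≈ 36.9 L

Isochoric, so P/T is constant: V₂ = V₁; P₂ = P₁·(T₂/T₁) = 4.515 atm.
P constant ⇒ V ∝ T: P₃ = P₂; V₃ = V₂·(T₃/T₂) = 36.90 L.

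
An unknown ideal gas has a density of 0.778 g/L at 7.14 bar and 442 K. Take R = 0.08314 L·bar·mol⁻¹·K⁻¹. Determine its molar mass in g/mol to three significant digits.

ρ = PM/(RT) ⇒ M = ρRT/P = (0.778 × 0.08314 × 442.0) / 7.14

M ≈ 4.00 g/mol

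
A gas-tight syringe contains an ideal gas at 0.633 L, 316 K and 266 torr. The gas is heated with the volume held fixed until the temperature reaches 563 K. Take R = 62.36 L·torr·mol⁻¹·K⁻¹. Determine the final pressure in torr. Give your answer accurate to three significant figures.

P₂ ≈ 474 torr

V constant ⇒ P ∝ T: V₂ = V₁; P₂ = P₁·(T₂/T₁) = 473.9 torr.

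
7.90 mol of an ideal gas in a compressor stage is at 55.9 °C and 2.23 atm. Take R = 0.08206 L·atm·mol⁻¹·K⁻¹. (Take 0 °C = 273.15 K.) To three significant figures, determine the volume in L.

V ≈ 95.7 L

Convert: T = 329.05 K.
PV = nRT ⇒ V = nRT/P = (7.90 × 0.08206 × 329.05) / 2.23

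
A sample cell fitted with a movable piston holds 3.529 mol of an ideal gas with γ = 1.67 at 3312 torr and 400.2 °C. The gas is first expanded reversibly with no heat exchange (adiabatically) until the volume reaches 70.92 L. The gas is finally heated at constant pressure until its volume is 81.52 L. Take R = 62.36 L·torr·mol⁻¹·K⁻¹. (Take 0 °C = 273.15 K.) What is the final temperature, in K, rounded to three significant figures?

T₃ ≈ 568 K

Convert: T₁ = 673.3 K.
From PV = nRT: V₁ = nRT₁/P₁ = 44.74 L.
Adiabatic (γ = 1.67), T V^(γ−1) and P V^γ constant: T₂ = T₁·(V₁/V₂)^(γ−1) = 494.5 K; P₂ = P₁·(V₁/V₂)^γ = 1535 torr.
Isobaric, so V/T is constant: P₃ = P₂; T₃ = T₂·(V₃/V₂) = 568.5 K.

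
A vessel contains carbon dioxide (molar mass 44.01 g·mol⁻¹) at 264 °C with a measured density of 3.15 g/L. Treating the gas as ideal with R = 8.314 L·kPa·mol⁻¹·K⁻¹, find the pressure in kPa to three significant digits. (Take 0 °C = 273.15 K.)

ρ = PM/(RT) ⇒ P = ρRT/M = (3.15 × 8.314 × 537.1) / 44.01

P ≈ 320 kPa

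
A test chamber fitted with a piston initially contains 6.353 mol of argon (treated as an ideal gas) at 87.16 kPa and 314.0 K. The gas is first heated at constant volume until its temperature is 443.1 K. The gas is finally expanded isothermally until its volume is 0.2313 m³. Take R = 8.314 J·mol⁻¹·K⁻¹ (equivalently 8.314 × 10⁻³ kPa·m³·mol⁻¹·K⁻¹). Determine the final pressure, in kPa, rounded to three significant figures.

P₃ ≈ 101 kPa

From PV = nRT: V₁ = nRT₁/P₁ = 0.1903 m³.
V constant ⇒ P ∝ T: V₂ = V₁; P₂ = P₁·(T₂/T₁) = 123.0 kPa.
T constant ⇒ Boyle's law P V = const: T₃ = T₂; P₃ = P₂·(V₂/V₃) = 101.2 kPa.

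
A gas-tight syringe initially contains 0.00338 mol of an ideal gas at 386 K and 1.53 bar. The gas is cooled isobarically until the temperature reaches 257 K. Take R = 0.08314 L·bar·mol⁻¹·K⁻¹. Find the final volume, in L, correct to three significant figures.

V₂ ≈ 0.0472 L

From PV = nRT: V₁ = nRT₁/P₁ = 0.07090 L.
Isobaric, so V/T is constant: P₂ = P₁; V₂ = V₁·(T₂/T₁) = 0.04720 L.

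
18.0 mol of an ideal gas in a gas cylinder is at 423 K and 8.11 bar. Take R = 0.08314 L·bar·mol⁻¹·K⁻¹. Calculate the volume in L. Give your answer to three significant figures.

PV = nRT ⇒ V = nRT/P = (18.0 × 0.08314 × 423) / 8.11

V ≈ 78.1 L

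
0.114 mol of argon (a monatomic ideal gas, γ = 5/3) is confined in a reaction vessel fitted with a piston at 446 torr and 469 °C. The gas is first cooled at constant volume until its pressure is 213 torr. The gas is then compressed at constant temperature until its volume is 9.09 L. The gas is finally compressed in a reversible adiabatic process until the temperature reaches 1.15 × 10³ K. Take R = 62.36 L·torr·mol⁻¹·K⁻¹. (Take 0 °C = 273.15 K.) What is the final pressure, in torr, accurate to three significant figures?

Convert: T₁ = 742.1 K.
From PV = nRT: V₁ = nRT₁/P₁ = 11.83 L.
Isochoric, so P/T is constant: V₂ = V₁; T₂ = T₁·(P₂/P₁) = 354.4 K.
Isothermal, so P V is constant: T₃ = T₂; P₃ = P₂·(V₂/V₃) = 277.2 torr.
Reversible adiabatic, γ = 5/3: P₄ = P₃·(T₄/T₃)^(γ/(γ−1)) = 5256 torr; V₄ = V₃·(T₃/T₄)^(1/(γ−1)) = 1.555 L.

P₄ ≈ 5.26e+03 torr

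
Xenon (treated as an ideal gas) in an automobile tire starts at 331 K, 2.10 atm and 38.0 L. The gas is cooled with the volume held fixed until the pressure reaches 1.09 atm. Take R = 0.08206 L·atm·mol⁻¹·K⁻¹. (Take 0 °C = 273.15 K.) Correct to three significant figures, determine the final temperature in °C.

V constant ⇒ P ∝ T: V₂ = V₁; T₂ = T₁·(P₂/P₁) = 171.8 K.

T₂ ≈ -101 °C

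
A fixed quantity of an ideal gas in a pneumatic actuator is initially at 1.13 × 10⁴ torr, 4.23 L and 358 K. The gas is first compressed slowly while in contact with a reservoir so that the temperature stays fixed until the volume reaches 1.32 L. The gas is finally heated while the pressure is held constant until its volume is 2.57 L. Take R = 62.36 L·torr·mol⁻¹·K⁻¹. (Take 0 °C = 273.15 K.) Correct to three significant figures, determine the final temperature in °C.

T₃ ≈ 424 °C

T constant ⇒ Boyle's law P V = const: T₂ = T₁; P₂ = P₁·(V₁/V₂) = 3.621e+04 torr.
P constant ⇒ V ∝ T: P₃ = P₂; T₃ = T₂·(V₃/V₂) = 697.0 K.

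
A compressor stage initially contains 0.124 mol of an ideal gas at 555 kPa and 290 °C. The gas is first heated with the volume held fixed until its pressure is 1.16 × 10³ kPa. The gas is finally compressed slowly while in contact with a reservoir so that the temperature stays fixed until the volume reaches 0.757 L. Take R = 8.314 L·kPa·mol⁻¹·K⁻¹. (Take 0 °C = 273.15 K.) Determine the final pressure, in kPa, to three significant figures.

P₃ ≈ 1.60e+03 kPa

Convert: T₁ = 563.1 K.
From PV = nRT: V₁ = nRT₁/P₁ = 1.046 L.
Isochoric, so P/T is constant: V₂ = V₁; T₂ = T₁·(P₂/P₁) = 1177 K.
Isothermal, so P V is constant: T₃ = T₂; P₃ = P₂·(V₂/V₃) = 1603 kPa.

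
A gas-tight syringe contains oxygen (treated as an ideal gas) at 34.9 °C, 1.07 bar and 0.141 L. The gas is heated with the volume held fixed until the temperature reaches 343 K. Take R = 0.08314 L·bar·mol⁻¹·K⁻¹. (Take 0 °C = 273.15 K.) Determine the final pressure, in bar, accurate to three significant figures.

Convert: T₁ = 308.0 K.
V constant ⇒ P ∝ T: V₂ = V₁; P₂ = P₁·(T₂/T₁) = 1.191 bar.

P₂ ≈ 1.19 bar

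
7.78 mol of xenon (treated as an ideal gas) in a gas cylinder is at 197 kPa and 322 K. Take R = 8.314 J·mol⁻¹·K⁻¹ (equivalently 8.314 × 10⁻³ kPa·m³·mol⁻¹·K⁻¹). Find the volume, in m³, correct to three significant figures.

PV = nRT ⇒ V = nRT/P = (7.78 × 8.314 × 10⁻³ × 322) / 197

V ≈ 0.106 m³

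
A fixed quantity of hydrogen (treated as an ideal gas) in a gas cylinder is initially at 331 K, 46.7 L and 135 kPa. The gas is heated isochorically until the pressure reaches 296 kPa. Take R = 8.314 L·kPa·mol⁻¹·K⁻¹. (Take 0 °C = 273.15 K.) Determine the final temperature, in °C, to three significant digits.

Isochoric, so P/T is constant: V₂ = V₁; T₂ = T₁·(P₂/P₁) = 725.7 K.

T₂ ≈ 453 °C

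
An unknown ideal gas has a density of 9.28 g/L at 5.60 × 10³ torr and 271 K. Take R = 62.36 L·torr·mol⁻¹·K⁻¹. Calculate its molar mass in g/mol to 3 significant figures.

M ≈ 28.0 g/mol

ρ = PM/(RT) ⇒ M = ρRT/P = (9.28 × 62.36 × 271.0) / 5.60e+03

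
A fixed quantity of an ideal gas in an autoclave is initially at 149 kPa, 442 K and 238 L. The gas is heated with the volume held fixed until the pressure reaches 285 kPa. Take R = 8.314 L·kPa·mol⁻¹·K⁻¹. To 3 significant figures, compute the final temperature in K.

T₂ ≈ 845 K

V constant ⇒ P ∝ T: V₂ = V₁; T₂ = T₁·(P₂/P₁) = 845.4 K.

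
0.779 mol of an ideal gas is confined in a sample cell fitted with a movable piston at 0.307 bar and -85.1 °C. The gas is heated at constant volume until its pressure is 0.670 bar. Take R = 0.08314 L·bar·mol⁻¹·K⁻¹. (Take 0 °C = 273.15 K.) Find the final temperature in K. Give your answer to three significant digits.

T₂ ≈ 410 K

Convert: T₁ = 188.0 K.
From PV = nRT: V₁ = nRT₁/P₁ = 39.67 L.
V constant ⇒ P ∝ T: V₂ = V₁; T₂ = T₁·(P₂/P₁) = 410.4 K.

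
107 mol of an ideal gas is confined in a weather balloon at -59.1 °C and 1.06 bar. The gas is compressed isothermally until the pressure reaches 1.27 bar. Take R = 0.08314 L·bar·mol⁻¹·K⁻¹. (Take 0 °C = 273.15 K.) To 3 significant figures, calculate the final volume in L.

Convert: T₁ = 214.0 K.
From PV = nRT: V₁ = nRT₁/P₁ = 1796 L.
T constant ⇒ Boyle's law P V = const: T₂ = T₁; V₂ = V₁·(P₁/P₂) = 1499 L.

V₂ ≈ 1.50e+03 L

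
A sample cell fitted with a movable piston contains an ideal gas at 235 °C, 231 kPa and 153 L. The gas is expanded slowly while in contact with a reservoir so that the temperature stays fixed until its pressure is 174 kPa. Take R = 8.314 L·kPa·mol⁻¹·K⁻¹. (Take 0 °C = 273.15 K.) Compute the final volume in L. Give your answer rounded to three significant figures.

Convert: T₁ = 508.1 K.
Isothermal, so P V is constant: T₂ = T₁; V₂ = V₁·(P₁/P₂) = 203.1 L.

V₂ ≈ 203 L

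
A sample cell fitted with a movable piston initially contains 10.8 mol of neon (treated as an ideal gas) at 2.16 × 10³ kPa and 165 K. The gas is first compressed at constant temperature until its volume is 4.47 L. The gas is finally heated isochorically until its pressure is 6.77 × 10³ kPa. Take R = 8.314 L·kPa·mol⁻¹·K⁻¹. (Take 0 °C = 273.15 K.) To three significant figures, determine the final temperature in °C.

T₃ ≈ 63.9 °C

From PV = nRT: V₁ = nRT₁/P₁ = 6.859 L.
T constant ⇒ Boyle's law P V = const: T₂ = T₁; P₂ = P₁·(V₁/V₂) = 3314 kPa.
V constant ⇒ P ∝ T: V₃ = V₂; T₃ = T₂·(P₃/P₂) = 337.0 K.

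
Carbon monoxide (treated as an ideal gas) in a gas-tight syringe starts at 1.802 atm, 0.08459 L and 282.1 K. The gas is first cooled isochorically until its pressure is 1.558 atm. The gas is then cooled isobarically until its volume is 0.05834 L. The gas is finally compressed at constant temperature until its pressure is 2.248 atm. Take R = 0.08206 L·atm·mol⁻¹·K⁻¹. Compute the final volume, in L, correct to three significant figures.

Isochoric, so P/T is constant: V₂ = V₁; T₂ = T₁·(P₂/P₁) = 243.9 K.
P constant ⇒ V ∝ T: P₃ = P₂; T₃ = T₂·(V₃/V₂) = 168.2 K.
Isothermal, so P V is constant: T₄ = T₃; V₄ = V₃·(P₃/P₄) = 0.04043 L.

V₄ ≈ 0.0404 L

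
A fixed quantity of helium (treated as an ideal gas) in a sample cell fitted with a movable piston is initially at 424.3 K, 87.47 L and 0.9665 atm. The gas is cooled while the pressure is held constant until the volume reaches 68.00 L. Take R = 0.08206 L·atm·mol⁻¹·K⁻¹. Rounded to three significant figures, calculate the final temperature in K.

T₂ ≈ 330 K

P constant ⇒ V ∝ T: P₂ = P₁; T₂ = T₁·(V₂/V₁) = 329.9 K.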